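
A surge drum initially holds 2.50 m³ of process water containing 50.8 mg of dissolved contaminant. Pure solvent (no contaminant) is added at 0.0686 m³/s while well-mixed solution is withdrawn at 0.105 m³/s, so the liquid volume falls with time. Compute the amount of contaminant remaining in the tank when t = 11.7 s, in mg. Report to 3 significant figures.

Let m(t) be the amount of contaminant. Volume: V(t) = V₀ + (Q_in − Q_out) t = 2.50 − 0.036400 t; V(11.7) = 2.0741 m³.
Solute balance: dm/dt = 0 − Q_out C = −Q_out m/V(t).
dm/m = −Q_out dt/(V₀ − 0.036400 t); integrating gives ln(m/m₀) = −(Q_out/(Q_in−Q_out)) ln(V/V₀).
m = m₀ (V₀/V)^(Q_out/(Q_in−Q_out)) = 50.8 × (2.50/2.0741)^(-2.8846) = 29.642 mg.

29.6 mg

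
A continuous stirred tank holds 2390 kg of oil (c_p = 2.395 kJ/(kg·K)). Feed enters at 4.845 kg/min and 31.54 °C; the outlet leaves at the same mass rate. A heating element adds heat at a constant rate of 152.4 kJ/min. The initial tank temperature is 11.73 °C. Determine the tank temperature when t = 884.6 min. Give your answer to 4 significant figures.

M c_p dT/dt = ṁ c_p (T_in − T) + Q̇.
Rearrange: dT/dt = (T_ss − T)/τ with τ = M/ṁ = 493.292 min and T_ss = T_in + Q̇/(ṁ c_p) = 44.6737 °C.
T approaches T_ss exponentially: T(t) = T_ss + (T₀ − T_ss) e^(−t/τ).
T(884.6) = 44.6737 + (-32.9437)·e^(−884.6/493.292) = 44.6737 + (-32.9437)·0.166417 = 39.1913 °C.

39.19 °C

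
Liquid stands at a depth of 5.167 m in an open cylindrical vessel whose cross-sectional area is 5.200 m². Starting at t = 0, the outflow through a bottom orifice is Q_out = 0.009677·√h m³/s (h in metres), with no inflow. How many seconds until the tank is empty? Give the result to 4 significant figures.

2443 s

A dh/dt = −Q_out = −0.009677 √h.
∫ h^(−1/2) dh = −(0.009677/A) ∫ dt, giving 2√h = 2√h₀ − (0.009677/A) t.
Tank is empty when √h = 0: t_empty = 2A√h₀/0.009677.
t_empty = 2·5.200·√5.167/0.009677 = 10.4000·2.27310/0.009677 = 2442.93 s.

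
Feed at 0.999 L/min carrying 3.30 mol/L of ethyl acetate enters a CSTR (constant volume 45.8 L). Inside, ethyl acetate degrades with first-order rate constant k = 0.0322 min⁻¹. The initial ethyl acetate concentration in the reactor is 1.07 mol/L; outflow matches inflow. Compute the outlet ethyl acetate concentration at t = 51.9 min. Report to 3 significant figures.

Species balance: V dC/dt = Q C_in − Q C − k V C.
dC/dt = (Q/V) C_in − (Q/V + k) C; effective rate a = Q/V + k = 0.021812 + 0.0322 = 0.054012 min⁻¹.
C_ss = Q C_in/(Q + kV) = 1.3327 mol/L; C(t) = C_ss + (C₀ − C_ss) e^(−a t).
C(51.9) = 1.3327 + (-0.26267)·e^(−0.054012·51.9) = 1.3327 + (-0.26267)·0.060614 = 1.3167 mol/L.

1.32 mol/L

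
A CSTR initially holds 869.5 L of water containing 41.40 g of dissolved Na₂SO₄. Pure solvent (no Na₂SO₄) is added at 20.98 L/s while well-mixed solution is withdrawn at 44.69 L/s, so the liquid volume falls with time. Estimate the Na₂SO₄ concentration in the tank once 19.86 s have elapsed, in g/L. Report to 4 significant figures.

0.02388 g/L

Let m(t) be the amount of Na₂SO₄. Volume: V(t) = V₀ + (Q_in − Q_out) t = 869.5 − 23.7100 t; V(19.86) = 398.619 L.
No Na₂SO₄ enters, so dm/dt = −Q_out · (m/V).
dm/m = −Q_out dt/(V₀ − 23.7100 t); integrating gives ln(m/m₀) = −(Q_out/(Q_in−Q_out)) ln(V/V₀).
m = m₀ (V₀/V)^(Q_out/(Q_in−Q_out)) = 41.40 × (869.5/398.619)^(-1.88486) = 9.51870 g.
C = m/V = 9.51870/398.619 = 0.0238792 g/L.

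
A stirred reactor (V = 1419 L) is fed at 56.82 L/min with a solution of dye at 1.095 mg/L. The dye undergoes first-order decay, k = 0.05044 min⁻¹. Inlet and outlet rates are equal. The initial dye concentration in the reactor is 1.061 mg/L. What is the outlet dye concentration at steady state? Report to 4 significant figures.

0.4846 mg/L

V dC/dt = Q(C_in − C) − k V C.
Steady state (dC/dt = 0): C_ss = Q C_in/(Q + kV) = C_in/(1 + kV/Q).
C_ss = 56.82·1.095/(56.82 + 0.05044·1419) = 62.2179/128.394 = 0.484584 mg/L.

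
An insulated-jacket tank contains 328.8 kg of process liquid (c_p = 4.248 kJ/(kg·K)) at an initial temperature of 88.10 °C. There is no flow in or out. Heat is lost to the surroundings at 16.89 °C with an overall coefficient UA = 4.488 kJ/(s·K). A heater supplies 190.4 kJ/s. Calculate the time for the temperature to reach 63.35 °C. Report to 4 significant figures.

Lumped-capacitance energy balance: M c_p dT/dt = UA(T_amb − T) + Q̇.
τ = M c_p/UA = 311.217 s; T_ss = T_amb + Q̇/UA = 16.89 + 190.4/4.488 = 59.3142 °C.
T(t) = T_ss + (T₀ − T_ss)e^(−t/τ); set T = 63.35:
t = −τ ln[(T − T_ss)/(T₀ − T_ss)] = −311.217 · ln(0.140200) = 611.444 s.

611.4 s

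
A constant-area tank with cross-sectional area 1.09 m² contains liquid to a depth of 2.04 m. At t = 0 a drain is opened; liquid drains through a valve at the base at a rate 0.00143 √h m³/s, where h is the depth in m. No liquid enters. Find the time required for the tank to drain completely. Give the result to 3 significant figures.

With no inflow, A dh/dt = −0.00143 √h.
This is separable: 2 d(√h)/dt = −0.00143/A, so √h = √h₀ − (0.00143/(2A)) t.
Set h = 0: 2√h₀ = (0.00143/A) t_empty ⇒ t_empty = 2A√h₀/0.00143.
t_empty = 2·1.09·√2.04/0.00143 = 2.1800·1.4283/0.00143 = 2177.4 s.

2180 s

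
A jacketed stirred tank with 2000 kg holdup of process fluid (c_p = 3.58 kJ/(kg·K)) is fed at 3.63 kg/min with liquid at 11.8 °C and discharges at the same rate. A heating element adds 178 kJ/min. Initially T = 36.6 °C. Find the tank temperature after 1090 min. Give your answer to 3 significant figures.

M c_p dT/dt = ṁ c_p (T_in − T) + Q̇.
τ = M/ṁ = 550.96 min; T_ss = T_in + Q̇/(ṁ c_p) = 11.8 + 178/(3.63·3.58) = 25.497 °C.
Solution: T(t) = T_ss + (T₀ − T_ss) e^(−t/τ).
T(1090) = 25.497 + (11.103)·e^(−1090/550.96) = 25.497 + (11.103)·0.13830 = 27.033 °C.

27.0 °C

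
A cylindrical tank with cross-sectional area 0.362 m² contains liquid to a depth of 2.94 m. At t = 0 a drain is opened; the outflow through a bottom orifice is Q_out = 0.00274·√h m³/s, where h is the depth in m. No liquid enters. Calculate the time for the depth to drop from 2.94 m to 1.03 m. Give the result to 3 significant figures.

With no inflow, A dh/dt = −0.00274 √h.
∫ h^(−1/2) dh = −(0.00274/A) ∫ dt, giving 2√h = 2√h₀ − (0.00274/A) t.
t = 2A(√h₀ − √h)/0.00274 = 2·0.362·(√2.94 − √1.03)/0.00274
  = 0.72400 × (1.7146 − 1.0149) / 0.00274 = 184.90 s.

185 s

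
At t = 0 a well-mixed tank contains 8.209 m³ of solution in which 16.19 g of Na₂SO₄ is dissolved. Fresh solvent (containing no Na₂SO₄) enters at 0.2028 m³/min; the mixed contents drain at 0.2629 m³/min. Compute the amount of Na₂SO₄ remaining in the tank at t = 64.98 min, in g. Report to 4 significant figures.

0.9604 g

Let m(t) be the amount of Na₂SO₄. Volume: V(t) = V₀ + (Q_in − Q_out) t = 8.209 − 0.0601000 t; V(64.98) = 4.30370 m³.
Species balance (pure solvent in): dm/dt = −Q_out · m/V(t).
Separate: dm/m = −Q_out dt/V(t) ⇒ ln(m/m₀) = −(Q_out/(Q_in−Q_out)) ln(V/V₀).
m = m₀ (V₀/V)^(Q_out/(Q_in−Q_out)) = 16.19 × (8.209/4.30370)^(-4.37438) = 0.960421 g.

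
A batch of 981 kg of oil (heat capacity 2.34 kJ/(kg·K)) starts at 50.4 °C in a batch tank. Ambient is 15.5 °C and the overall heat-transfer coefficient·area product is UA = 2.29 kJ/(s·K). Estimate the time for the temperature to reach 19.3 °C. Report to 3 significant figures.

First-law balance (no shaft work): M c_p dT/dt = −UA(T − T_amb).
τ = M c_p/UA = 1002.4 s; T_ss = T_amb = 15.500 °C.
T(t) = T_ss + (T₀ − T_ss)e^(−t/τ); set T = 19.3:
t = −τ ln[(T − T_ss)/(T₀ − T_ss)] = −1002.4 · ln(0.10888) = 2222.9 s.

2220 s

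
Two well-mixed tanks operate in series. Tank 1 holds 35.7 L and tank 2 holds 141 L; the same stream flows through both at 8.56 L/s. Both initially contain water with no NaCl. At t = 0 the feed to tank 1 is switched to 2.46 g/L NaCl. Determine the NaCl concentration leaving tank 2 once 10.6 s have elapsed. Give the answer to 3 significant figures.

0.795 g/L

Each tank obeys Vᵢ dCᵢ/dt = Q(Cᵢ₋₁ − Cᵢ), so τᵢ = Vᵢ/Q.
τ₁ = 35.7/8.56 = 4.1706 s; τ₂ = 141/8.56 = 16.472 s.
Solving the cascade with C₁(0)=C₂(0)=0 gives C₂(t) = C_in[1 − (τ₁ e^(−t/τ₁) − τ₂ e^(−t/τ₂))/(τ₁ − τ₂)].
At t = 10.6: e^(−t/τ₁) = 0.078738, e^(−t/τ₂) = 0.52544.
C₂ = 2.46·[1 − (4.1706·0.078738 − 16.472·0.52544)/(-12.301)] = 2.46·0.32311 = 0.79486 g/L.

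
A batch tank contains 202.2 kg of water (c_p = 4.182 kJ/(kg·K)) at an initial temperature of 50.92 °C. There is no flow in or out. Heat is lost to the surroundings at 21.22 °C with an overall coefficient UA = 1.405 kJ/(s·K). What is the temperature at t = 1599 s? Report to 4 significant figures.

Lumped-capacitance energy balance: M c_p dT/dt = UA(T_amb − T).
dT/dt = (T_ss − T)/τ with T_ss = T_amb = 21.2200 °C, τ = M c_p/UA = 202.2·4.182/1.405 = 601.851 s.
Integrating: T(t) = T_ss + (T₀ − T_ss) e^(−t/τ).
T(1599) = 21.2200 + (29.7000)·0.0701721 = 23.3041 °C.

23.30 °C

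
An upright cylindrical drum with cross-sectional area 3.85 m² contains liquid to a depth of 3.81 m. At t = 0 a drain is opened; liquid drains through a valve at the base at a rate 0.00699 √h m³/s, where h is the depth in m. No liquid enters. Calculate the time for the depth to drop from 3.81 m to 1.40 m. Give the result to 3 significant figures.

847 s

Volume balance on the tank: A dh/dt = −0.00699 √h.
∫ h^(−1/2) dh = −(0.00699/A) ∫ dt, giving 2√h = 2√h₀ − (0.00699/A) t.
t = 2A(√h₀ − √h)/0.00699 = 2·3.85·(√3.81 − √1.40)/0.00699
  = 7.7000 × (1.9519 − 1.1832) / 0.00699 = 846.79 s.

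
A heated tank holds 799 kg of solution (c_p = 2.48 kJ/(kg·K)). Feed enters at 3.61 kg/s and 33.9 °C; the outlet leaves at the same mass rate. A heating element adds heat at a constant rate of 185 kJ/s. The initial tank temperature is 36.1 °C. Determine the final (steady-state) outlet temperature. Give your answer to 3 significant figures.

First-law balance (no shaft work): M c_p dT/dt = ṁ c_p (T_in − T) + 185.
At steady state dT/dt = 0 ⇒ T_ss = T_in + Q̇/(ṁ c_p) = 33.9 + 185/(3.61·2.48) = 54.564 °C.

54.6 °C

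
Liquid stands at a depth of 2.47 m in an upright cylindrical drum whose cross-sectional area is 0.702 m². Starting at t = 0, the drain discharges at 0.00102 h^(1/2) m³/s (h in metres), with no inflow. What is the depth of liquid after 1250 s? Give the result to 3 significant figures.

Volume balance on the tank: A dh/dt = −0.00102 √h.
This is separable: 2 d(√h)/dt = −0.00102/A, so √h = √h₀ − (0.00102/(2A)) t.
√h = √2.47 − 0.00102·1250/(2·0.702) = 1.5716 − 0.90812 = 0.66350.
h = 0.66350² = 0.44024 m.

0.440 m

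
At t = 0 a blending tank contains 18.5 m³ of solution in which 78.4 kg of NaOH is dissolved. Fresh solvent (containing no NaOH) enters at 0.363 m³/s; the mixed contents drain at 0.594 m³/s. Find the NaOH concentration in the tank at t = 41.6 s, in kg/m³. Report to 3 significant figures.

Let m(t) be the amount of NaOH. Volume: V(t) = V₀ + (Q_in − Q_out) t = 18.5 − 0.23100 t; V(41.6) = 8.8904 m³.
Species balance (pure solvent in): dm/dt = −Q_out · m/V(t).
dm/m = −Q_out dt/(V₀ − 0.23100 t); integrating gives ln(m/m₀) = −(Q_out/(Q_in−Q_out)) ln(V/V₀).
m = m₀ (V₀/V)^(Q_out/(Q_in−Q_out)) = 78.4 × (18.5/8.8904)^(-2.5714) = 11.911 kg.
C = m/V = 11.911/8.8904 = 1.3398 kg/m³.

1.34 kg/m³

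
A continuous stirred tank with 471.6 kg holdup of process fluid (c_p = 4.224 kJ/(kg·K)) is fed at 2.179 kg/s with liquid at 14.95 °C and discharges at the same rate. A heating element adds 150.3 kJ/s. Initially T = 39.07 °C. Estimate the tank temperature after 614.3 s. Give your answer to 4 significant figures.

31.74 °C

Heat balance on the well-mixed liquid: M c_p dT/dt = ṁ c_p (T_in − T) + 150.3.
Rearrange: dT/dt = (T_ss − T)/τ with τ = M/ṁ = 216.430 s and T_ss = T_in + Q̇/(ṁ c_p) = 31.2797 °C.
This is linear first-order; T(t) = T_ss + (T₀ − T_ss) e^(−t/τ).
T(614.3) = 31.2797 + (7.79031)·e^(−614.3/216.430) = 31.2797 + (7.79031)·0.0585229 = 31.7356 °C.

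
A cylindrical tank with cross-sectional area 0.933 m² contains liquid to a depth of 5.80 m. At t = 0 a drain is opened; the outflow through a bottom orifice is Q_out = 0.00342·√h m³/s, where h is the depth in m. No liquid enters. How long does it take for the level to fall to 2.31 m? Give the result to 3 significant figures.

A dh/dt = −Q_out = −0.00342 √h.
∫ h^(−1/2) dh = −(0.00342/A) ∫ dt, giving 2√h = 2√h₀ − (0.00342/A) t.
t = 2A(√h₀ − √h)/0.00342 = 2·0.933·(√5.80 − √2.31)/0.00342
  = 1.8660 × (2.4083 − 1.5199) / 0.00342 = 484.75 s.

485 s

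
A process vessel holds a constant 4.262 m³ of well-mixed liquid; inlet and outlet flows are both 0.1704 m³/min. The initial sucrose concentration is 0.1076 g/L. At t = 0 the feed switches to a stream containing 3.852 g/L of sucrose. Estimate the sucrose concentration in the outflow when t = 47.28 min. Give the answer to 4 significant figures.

Mass balance on the solute (V constant): V dC/dt = Q(C_in − C).
So dC/dt = (C_in − C)/τ with τ = V/Q = 4.262/0.1704 = 25.0117 min.
C approaches C_in exponentially: C(t) = C_in + (C₀ − C_in) e^(−t/τ).
C(47.28) = 3.852 + (0.1076 − 3.852)·e^(−47.28/25.0117) = 3.852 + (-3.74440)·0.151025 = 3.28650 g/L.

3.287 g/L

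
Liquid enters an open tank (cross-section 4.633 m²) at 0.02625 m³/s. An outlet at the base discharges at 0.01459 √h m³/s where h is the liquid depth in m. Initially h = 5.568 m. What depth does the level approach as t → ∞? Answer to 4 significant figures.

Level balance: A dh/dt = 0.02625 − 0.01459 √h. Setting dh/dt = 0:
Q_in = 0.01459 √h_ss ⇒ √h_ss = 0.02625/0.01459 = 1.79918.
h_ss = 1.79918² = 3.23704 m. (Since h₀ = 5.568 m > h_ss, the level will fall toward this value.)

3.237 m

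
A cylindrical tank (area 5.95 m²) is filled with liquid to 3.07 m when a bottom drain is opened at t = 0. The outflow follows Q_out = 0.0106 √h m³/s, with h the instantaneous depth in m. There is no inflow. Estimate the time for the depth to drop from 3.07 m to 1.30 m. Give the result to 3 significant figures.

Mass balance (ρ constant): A dh/dt = −0.0106 √h.
∫ h^(−1/2) dh = −(0.0106/A) ∫ dt, giving 2√h = 2√h₀ − (0.0106/A) t.
t = 2A(√h₀ − √h)/0.0106 = 2·5.95·(√3.07 − √1.30)/0.0106
  = 11.900 × (1.7521 − 1.1402) / 0.0106 = 687.02 s.

687 s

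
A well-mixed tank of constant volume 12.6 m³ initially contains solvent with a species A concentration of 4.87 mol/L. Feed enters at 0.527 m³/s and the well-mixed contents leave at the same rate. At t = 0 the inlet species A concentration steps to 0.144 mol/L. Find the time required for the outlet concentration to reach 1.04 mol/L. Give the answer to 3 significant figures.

Species balance: V dC/dt = Q(C_in − C) ⇒ τ = V/Q = 23.909 s.
C(t) = C_in + (C₀ − C_in) e^(−t/τ). Set C = 1.04 and solve for t:
e^(−t/τ) = (C − C_in)/(C₀ − C_in) = (1.04 − 0.144)/(4.87 − 0.144) = 0.18959
t = −τ ln(…) = 23.909 × 1.6629 = 39.758 s.

39.8 s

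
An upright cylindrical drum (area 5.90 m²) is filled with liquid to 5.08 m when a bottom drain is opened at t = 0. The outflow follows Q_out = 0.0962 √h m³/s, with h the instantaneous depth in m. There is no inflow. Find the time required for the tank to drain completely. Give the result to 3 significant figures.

Volume balance on the tank: A dh/dt = −0.0962 √h.
Separate and integrate: 2(√h − √h₀) = −(0.0962/A) t.
Tank is empty when √h = 0: t_empty = 2A√h₀/0.0962.
t_empty = 2·5.90·√5.08/0.0962 = 11.800·2.2539/0.0962 = 276.46 s.

276 s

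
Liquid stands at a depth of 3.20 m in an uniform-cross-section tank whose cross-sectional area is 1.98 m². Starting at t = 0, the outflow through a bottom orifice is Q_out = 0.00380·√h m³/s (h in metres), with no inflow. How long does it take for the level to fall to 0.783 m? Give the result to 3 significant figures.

With no inflow, A dh/dt = −0.00380 √h.
Separate and integrate: 2(√h − √h₀) = −(0.00380/A) t.
t = 2A(√h₀ − √h)/0.00380 = 2·1.98·(√3.20 − √0.783)/0.00380
  = 3.9600 × (1.7889 − 0.88487) / 0.00380 = 942.04 s.

942 s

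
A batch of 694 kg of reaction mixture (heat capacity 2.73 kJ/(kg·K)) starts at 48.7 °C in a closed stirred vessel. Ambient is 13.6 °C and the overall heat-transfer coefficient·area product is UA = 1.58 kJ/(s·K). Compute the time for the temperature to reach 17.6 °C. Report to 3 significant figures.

M c_p dT/dt = −UA(T − T_amb).
τ = M c_p/UA = 1199.1 s; T_ss = T_amb = 13.600 °C.
T(t) = T_ss + (T₀ − T_ss)e^(−t/τ); set T = 17.6:
t = −τ ln[(T − T_ss)/(T₀ − T_ss)] = −1199.1 · ln(0.11396) = 2604.4 s.

2600 s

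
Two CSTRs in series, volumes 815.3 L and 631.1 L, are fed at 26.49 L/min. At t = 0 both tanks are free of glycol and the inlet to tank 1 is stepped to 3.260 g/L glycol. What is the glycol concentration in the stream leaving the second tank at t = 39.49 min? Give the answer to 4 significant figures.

Species balance on tank i: dCᵢ/dt = (Cᵢ₋₁ − Cᵢ)/τᵢ with τᵢ = Vᵢ/Q.
τ₁ = 815.3/26.49 = 30.7777 min; τ₂ = 631.1/26.49 = 23.8241 min.
Solving the cascade with C₁(0)=C₂(0)=0 gives C₂(t) = C_in[1 − (τ₁ e^(−t/τ₁) − τ₂ e^(−t/τ₂))/(τ₁ − τ₂)].
At t = 39.49: e^(−t/τ₁) = 0.277184, e^(−t/τ₂) = 0.190602.
C₂ = 3.260·[1 − (30.7777·0.277184 − 23.8241·0.190602)/(6.95357)] = 3.260·0.426173 = 1.38932 g/L.

1.389 g/L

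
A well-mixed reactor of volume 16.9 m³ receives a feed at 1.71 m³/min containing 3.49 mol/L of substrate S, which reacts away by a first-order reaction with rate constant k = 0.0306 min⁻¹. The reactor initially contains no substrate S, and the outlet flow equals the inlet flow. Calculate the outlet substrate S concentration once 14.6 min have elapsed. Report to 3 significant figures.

2.29 mol/L

Species balance: V dC/dt = Q C_in − Q C − k V C.
This is linear with rate a = Q/V + k = 0.13178 min⁻¹.
C_ss = Q C_in/(Q + kV) = 2.6796 mol/L; C(t) = C_ss + (C₀ − C_ss) e^(−a t).
C(14.6) = 2.6796 + (-2.6796)·e^(−0.13178·14.6) = 2.6796 + (-2.6796)·0.14602 = 2.2884 mol/L.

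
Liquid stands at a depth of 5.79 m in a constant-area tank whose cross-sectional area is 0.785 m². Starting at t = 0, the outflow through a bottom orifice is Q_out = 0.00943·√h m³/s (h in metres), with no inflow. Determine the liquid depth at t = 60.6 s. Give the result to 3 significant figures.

A dh/dt = −Q_out = −0.00943 √h.
∫ h^(−1/2) dh = −(0.00943/A) ∫ dt, giving 2√h = 2√h₀ − (0.00943/A) t.
√h = √5.79 − 0.00943·60.6/(2·0.785) = 2.4062 − 0.36399 = 2.0423.
h = 2.0423² = 4.1708 m.

4.17 m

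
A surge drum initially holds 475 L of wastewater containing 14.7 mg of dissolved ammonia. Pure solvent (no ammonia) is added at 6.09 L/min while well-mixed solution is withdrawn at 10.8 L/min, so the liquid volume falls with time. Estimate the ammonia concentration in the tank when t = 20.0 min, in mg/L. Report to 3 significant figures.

0.0233 mg/L

Total volume: dV/dt = Q_in − Q_out = -4.7100 L/min, so V(t) = 475 − 4.7100 t and V(20.0) = 380.80 L.
Species balance (pure solvent in): dm/dt = −Q_out · m/V(t).
dm/m = −Q_out dt/(V₀ − 4.7100 t); integrating gives ln(m/m₀) = −(Q_out/(Q_in−Q_out)) ln(V/V₀).
m = m₀ (V₀/V)^(Q_out/(Q_in−Q_out)) = 14.7 × (475/380.80)^(-2.2930) = 8.8552 mg.
C = m/V = 8.8552/380.80 = 0.023254 mg/L.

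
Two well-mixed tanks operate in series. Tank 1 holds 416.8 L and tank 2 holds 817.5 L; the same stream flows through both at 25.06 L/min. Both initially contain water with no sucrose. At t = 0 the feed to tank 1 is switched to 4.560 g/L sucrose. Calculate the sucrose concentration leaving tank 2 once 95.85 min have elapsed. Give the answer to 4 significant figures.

Time constants: τᵢ = Vᵢ/Q for each well-mixed tank.
τ₁ = 416.8/25.06 = 16.6321 min; τ₂ = 817.5/25.06 = 32.6217 min.
Solving the cascade with C₁(0)=C₂(0)=0 gives C₂(t) = C_in[1 − (τ₁ e^(−t/τ₁) − τ₂ e^(−t/τ₂))/(τ₁ − τ₂)].
At t = 95.85: e^(−t/τ₁) = 0.00314180, e^(−t/τ₂) = 0.0529595.
C₂ = 4.560·[1 − (16.6321·0.00314180 − 32.6217·0.0529595)/(-15.9896)] = 4.560·0.895221 = 4.08221 g/L.

4.082 g/L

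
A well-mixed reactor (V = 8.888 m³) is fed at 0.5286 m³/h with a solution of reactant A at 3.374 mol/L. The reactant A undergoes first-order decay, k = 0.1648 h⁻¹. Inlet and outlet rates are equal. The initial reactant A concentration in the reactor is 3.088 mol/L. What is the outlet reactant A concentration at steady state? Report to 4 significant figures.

Accumulation = in − out − consumed: V dC/dt = Q C_in − Q C − k V C.
At steady state: 0 = Q C_in − (Q + kV) C_ss, so C_ss = Q C_in/(Q + kV).
C_ss = 0.5286·3.374/(0.5286 + 0.1648·8.888) = 1.78350/1.99334 = 0.894727 mol/L.

0.8947 mol/L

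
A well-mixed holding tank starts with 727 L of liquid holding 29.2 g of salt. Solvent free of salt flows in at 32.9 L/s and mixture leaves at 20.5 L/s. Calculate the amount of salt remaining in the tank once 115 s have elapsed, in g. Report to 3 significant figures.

Let m(t) be the amount of salt. Volume: V(t) = V₀ + (Q_in − Q_out) t = 727 + 12.400 t; V(115) = 2153.0 L.
Solute balance: dm/dt = 0 − Q_out C = −Q_out m/V(t).
dm/m = −Q_out dt/(V₀ + 12.400 t); integrating gives ln(m/m₀) = −(Q_out/(Q_in−Q_out)) ln(V/V₀).
m = m₀ (V₀/V)^(Q_out/(Q_in−Q_out)) = 29.2 × (727/2153.0)^(1.6532) = 4.8514 g.

4.85 g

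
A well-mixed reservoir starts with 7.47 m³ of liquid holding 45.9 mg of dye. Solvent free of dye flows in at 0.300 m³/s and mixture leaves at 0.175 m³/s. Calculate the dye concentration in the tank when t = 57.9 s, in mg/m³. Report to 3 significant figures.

Let m(t) be the amount of dye. Volume: V(t) = V₀ + (Q_in − Q_out) t = 7.47 + 0.12500 t; V(57.9) = 14.707 m³.
Solute balance: dm/dt = 0 − Q_out C = −Q_out m/V(t).
dm/m = −Q_out dt/(V₀ + 0.12500 t); integrating gives ln(m/m₀) = −(Q_out/(Q_in−Q_out)) ln(V/V₀).
m = m₀ (V₀/V)^(Q_out/(Q_in−Q_out)) = 45.9 × (7.47/14.707)^(1.4000) = 17.779 mg.
C = m/V = 17.779/14.707 = 1.2088 mg/m³.

1.21 mg/m³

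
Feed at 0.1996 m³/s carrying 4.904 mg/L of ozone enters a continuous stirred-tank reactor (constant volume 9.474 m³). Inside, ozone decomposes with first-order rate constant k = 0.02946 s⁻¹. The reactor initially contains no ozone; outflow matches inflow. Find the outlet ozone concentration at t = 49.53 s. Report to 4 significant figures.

Accumulation = in − out − consumed: V dC/dt = Q C_in − Q C − k V C.
dC/dt = (Q/V) C_in − (Q/V + k) C; effective rate a = Q/V + k = 0.0210682 + 0.02946 = 0.0505282 s⁻¹.
C_ss = Q C_in/(Q + kV) = 2.04477 mg/L; C(t) = C_ss + (C₀ − C_ss) e^(−a t).
C(49.53) = 2.04477 + (-2.04477)·e^(−0.0505282·49.53) = 2.04477 + (-2.04477)·0.0818669 = 1.87737 mg/L.

1.877 mg/L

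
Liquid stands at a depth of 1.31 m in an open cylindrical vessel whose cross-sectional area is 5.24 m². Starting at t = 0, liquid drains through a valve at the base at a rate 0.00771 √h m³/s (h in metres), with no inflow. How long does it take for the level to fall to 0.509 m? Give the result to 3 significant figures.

586 s

A dh/dt = −Q_out = −0.00771 √h.
This is separable: 2 d(√h)/dt = −0.00771/A, so √h = √h₀ − (0.00771/(2A)) t.
t = 2A(√h₀ − √h)/0.00771 = 2·5.24·(√1.31 − √0.509)/0.00771
  = 10.480 × (1.1446 − 0.71344) / 0.00771 = 586.00 s.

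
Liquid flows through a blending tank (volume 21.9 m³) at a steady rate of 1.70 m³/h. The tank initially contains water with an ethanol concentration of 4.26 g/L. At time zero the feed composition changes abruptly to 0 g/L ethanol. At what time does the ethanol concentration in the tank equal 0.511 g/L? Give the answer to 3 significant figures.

27.3 h

Species balance: V dC/dt = Q(C_in − C) ⇒ τ = V/Q = 12.882 h.
C(t) = C_in + (C₀ − C_in) e^(−t/τ). Set C = 0.511 and solve for t:
e^(−t/τ) = (C − C_in)/(C₀ − C_in) = (0.511 − 0)/(4.26 − 0) = 0.11995
t = −τ ln(…) = 12.882 × 2.1207 = 27.319 h.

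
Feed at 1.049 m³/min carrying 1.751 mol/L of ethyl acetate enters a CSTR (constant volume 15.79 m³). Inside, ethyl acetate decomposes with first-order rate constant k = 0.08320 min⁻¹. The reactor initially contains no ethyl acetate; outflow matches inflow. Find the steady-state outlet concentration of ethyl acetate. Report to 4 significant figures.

0.7774 mol/L

Species balance: V dC/dt = Q C_in − Q C − k V C.
Steady state (dC/dt = 0): C_ss = Q C_in/(Q + kV) = C_in/(1 + kV/Q).
C_ss = 1.049·1.751/(1.049 + 0.08320·15.79) = 1.83680/2.36273 = 0.777406 mol/L.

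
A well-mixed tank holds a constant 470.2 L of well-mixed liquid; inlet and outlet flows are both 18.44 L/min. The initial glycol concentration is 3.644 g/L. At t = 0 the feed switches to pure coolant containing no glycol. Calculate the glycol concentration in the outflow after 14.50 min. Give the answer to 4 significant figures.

Transient balance on the dissolved component: V dC/dt = Q(C_in − C).
So dC/dt = (C_in − C)/τ with τ = V/Q = 470.2/18.44 = 25.4989 min.
Integrating: C(t) = C_in + (C₀ − C_in) e^(−t/τ).
C(14.50) = 0 + (3.644 − 0)·e^(−14.50/25.4989) = 0 + (3.64400)·0.566288 = 2.06356 g/L.

2.064 g/L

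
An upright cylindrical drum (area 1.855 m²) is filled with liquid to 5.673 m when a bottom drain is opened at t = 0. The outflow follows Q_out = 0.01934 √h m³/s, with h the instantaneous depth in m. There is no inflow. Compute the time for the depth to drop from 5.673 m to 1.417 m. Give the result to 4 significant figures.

Unsteady balance on liquid volume: A dh/dt = −0.01934 √h.
This is separable: 2 d(√h)/dt = −0.01934/A, so √h = √h₀ − (0.01934/(2A)) t.
t = 2A(√h₀ − √h)/0.01934 = 2·1.855·(√5.673 − √1.417)/0.01934
  = 3.71000 × (2.38181 − 1.19038) / 0.01934 = 228.552 s.

228.6 s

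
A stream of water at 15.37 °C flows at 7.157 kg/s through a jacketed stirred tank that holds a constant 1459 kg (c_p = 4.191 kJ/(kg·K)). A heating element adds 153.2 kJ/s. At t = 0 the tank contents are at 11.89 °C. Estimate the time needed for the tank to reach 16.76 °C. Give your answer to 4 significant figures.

170.7 s

Unsteady energy balance on the tank contents: M c_p dT/dt = ṁ c_p (T_in − T) + 153.2.
τ = M/ṁ = 203.856 s; T_ss = T_in + Q̇/(ṁ c_p) = 20.4775 °C.
T(t) = T_ss + (T₀ − T_ss) e^(−t/τ). Set T = 16.76:
e^(−t/τ) = (16.76 − 20.4775)/(11.89 − 20.4775) = 0.432898
t = −203.856 · ln(0.432898) = 170.679 s.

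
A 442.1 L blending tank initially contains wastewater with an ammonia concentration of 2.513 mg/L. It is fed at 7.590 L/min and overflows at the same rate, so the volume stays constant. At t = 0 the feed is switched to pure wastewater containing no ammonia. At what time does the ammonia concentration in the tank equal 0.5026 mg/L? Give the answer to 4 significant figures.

93.75 min

Species balance on the tank: V dC/dt = Q(C_in − C), so τ = V/Q = 58.2477 min.
C(t) = C_in + (C₀ − C_in) e^(−t/τ). Set C = 0.5026 and solve for t:
e^(−t/τ) = (C − C_in)/(C₀ − C_in) = (0.5026 − 0)/(2.513 − 0) = 0.200000
t = −τ ln(…) = 58.2477 × 1.60944 = 93.7460 min.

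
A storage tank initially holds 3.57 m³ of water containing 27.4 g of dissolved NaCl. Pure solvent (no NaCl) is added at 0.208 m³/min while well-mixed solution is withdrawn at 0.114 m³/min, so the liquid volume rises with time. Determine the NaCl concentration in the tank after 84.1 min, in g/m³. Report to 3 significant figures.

Let m(t) be the amount of NaCl. Volume: V(t) = V₀ + (Q_in − Q_out) t = 3.57 + 0.094000 t; V(84.1) = 11.475 m³.
Solute balance: dm/dt = 0 − Q_out C = −Q_out m/V(t).
dm/m = −Q_out dt/(V₀ + 0.094000 t); integrating gives ln(m/m₀) = −(Q_out/(Q_in−Q_out)) ln(V/V₀).
m = m₀ (V₀/V)^(Q_out/(Q_in−Q_out)) = 27.4 × (3.57/11.475)^(1.2128) = 6.6490 g.
C = m/V = 6.6490/11.475 = 0.57941 g/m³.

0.579 g/m³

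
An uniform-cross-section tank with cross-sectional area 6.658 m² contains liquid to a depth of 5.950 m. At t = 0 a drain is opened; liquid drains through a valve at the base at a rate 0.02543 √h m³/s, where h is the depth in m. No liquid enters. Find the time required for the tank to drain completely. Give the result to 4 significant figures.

1277 s

Accumulation of liquid (constant cross-section A): A dh/dt = −0.02543 √h.
Separate and integrate: 2(√h − √h₀) = −(0.02543/A) t.
Tank is empty when √h = 0: t_empty = 2A√h₀/0.02543.
t_empty = 2·6.658·√5.950/0.02543 = 13.3160·2.43926/0.02543 = 1277.28 s.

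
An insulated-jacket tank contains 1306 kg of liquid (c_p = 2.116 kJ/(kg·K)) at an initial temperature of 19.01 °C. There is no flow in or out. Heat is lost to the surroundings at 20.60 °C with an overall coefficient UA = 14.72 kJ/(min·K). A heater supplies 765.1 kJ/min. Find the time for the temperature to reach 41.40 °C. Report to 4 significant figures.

Lumped-capacitance energy balance: M c_p dT/dt = UA(T_amb − T) + Q̇.
τ = M c_p/UA = 187.738 min; T_ss = T_amb + Q̇/UA = 20.60 + 765.1/14.72 = 72.5769 °C.
T(t) = T_ss + (T₀ − T_ss)e^(−t/τ); set T = 41.40:
t = −τ ln[(T − T_ss)/(T₀ − T_ss)] = −187.738 · ln(0.582018) = 101.614 min.

101.6 min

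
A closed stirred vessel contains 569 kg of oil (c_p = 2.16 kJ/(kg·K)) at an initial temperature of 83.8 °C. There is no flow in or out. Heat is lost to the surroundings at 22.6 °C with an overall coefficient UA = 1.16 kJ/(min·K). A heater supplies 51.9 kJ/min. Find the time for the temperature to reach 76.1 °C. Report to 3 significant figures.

668 min

Energy balance: M c_p dT/dt = −UA(T − T_amb) + Q̇.
τ = M c_p/UA = 1059.5 min; T_ss = T_amb + Q̇/UA = 22.6 + 51.9/1.16 = 67.341 °C.
T(t) = T_ss + (T₀ − T_ss)e^(−t/τ); set T = 76.1:
t = −τ ln[(T − T_ss)/(T₀ − T_ss)] = −1059.5 · ln(0.53216) = 668.36 min.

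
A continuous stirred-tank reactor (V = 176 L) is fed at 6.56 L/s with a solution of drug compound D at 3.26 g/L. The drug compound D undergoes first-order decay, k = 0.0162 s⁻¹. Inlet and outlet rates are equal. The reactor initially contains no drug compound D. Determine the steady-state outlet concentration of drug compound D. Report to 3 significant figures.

Accumulation = in − out − consumed: V dC/dt = Q C_in − Q C − k V C.
Steady state (dC/dt = 0): C_ss = Q C_in/(Q + kV) = C_in/(1 + kV/Q).
C_ss = 6.56·3.26/(6.56 + 0.0162·176) = 21.386/9.4112 = 2.2724 g/L.

2.27 g/L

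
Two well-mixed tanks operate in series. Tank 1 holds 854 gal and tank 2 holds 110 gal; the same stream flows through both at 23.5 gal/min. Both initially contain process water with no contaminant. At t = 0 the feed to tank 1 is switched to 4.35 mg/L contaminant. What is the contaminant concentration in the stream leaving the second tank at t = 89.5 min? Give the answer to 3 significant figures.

3.92 mg/L

Each tank obeys Vᵢ dCᵢ/dt = Q(Cᵢ₋₁ − Cᵢ), so τᵢ = Vᵢ/Q.
τ₁ = 854/23.5 = 36.340 min; τ₂ = 110/23.5 = 4.6809 min.
Tank 1: C₁ = C_in(1 − e^(−t/τ₁)). Tank 2 (τ₁ ≠ τ₂): C₂ = C_in[1 − (τ₁ e^(−t/τ₁) − τ₂ e^(−t/τ₂))/(τ₁ − τ₂)].
At t = 89.5: e^(−t/τ₁) = 0.085194, e^(−t/τ₂) = 4.9670e-09.
C₂ = 4.35·[1 − (36.340·0.085194 − 4.6809·4.9670e-09)/(31.660)] = 4.35·0.90221 = 3.9246 mg/L.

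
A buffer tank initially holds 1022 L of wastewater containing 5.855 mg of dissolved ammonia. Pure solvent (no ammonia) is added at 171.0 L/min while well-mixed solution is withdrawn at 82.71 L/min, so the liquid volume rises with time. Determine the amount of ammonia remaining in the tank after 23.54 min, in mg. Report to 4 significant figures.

Total volume: dV/dt = Q_in − Q_out = 88.2900 L/min, so V(t) = 1022 + 88.2900 t and V(23.54) = 3100.35 L.
Species balance (pure solvent in): dm/dt = −Q_out · m/V(t).
dm/m = −Q_out dt/(V₀ + 88.2900 t); integrating gives ln(m/m₀) = −(Q_out/(Q_in−Q_out)) ln(V/V₀).
m = m₀ (V₀/V)^(Q_out/(Q_in−Q_out)) = 5.855 × (1022/3100.35)^(0.936799) = 2.07027 mg.

2.070 mg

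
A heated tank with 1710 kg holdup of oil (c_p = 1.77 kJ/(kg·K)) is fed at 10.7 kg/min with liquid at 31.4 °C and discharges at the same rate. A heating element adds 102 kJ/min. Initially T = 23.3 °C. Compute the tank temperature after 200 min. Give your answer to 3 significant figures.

First-law balance (no shaft work): M c_p dT/dt = ṁ c_p (T_in − T) + 102.
τ = M/ṁ = 159.81 min; T_ss = T_in + Q̇/(ṁ c_p) = 31.4 + 102/(10.7·1.77) = 36.786 °C.
This is linear first-order; T(t) = T_ss + (T₀ − T_ss) e^(−t/τ).
T(200) = 36.786 + (-13.486)·e^(−200/159.81) = 36.786 + (-13.486)·0.28609 = 32.928 °C.

32.9 °C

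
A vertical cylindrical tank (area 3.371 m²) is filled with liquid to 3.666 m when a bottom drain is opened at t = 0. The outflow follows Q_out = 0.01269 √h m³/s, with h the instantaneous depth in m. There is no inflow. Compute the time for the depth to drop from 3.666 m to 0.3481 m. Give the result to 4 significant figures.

703.8 s

Accumulation of liquid (constant cross-section A): A dh/dt = −0.01269 √h.
∫ h^(−1/2) dh = −(0.01269/A) ∫ dt, giving 2√h = 2√h₀ − (0.01269/A) t.
t = 2A(√h₀ − √h)/0.01269 = 2·3.371·(√3.666 − √0.3481)/0.01269
  = 6.74200 × (1.91468 − 0.590000) / 0.01269 = 703.782 s.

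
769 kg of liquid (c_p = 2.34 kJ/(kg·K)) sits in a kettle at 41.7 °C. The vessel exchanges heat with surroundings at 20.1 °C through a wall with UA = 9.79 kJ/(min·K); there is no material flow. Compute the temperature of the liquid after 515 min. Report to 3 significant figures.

21.4 °C

Lumped-capacitance energy balance: M c_p dT/dt = UA(T_amb − T).
dT/dt = (T_ss − T)/τ with T_ss = T_amb = 20.100 °C, τ = M c_p/UA = 769·2.34/9.79 = 183.81 min.
Solution: T(t) = T_ss + (T₀ − T_ss) e^(−t/τ).
T(515) = 20.100 + (21.600)·0.060697 = 21.411 °C.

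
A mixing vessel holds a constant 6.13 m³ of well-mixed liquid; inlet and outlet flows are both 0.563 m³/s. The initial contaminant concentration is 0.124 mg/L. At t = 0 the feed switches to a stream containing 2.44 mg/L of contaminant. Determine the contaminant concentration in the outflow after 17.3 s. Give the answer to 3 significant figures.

1.97 mg/L

Species balance on the tank: V dC/dt = Q(C_in − C).
Rewrite as dC/dt + C/τ = C_in/τ, τ = V/Q = 10.888 s.
Integrating: C(t) = C_in + (C₀ − C_in) e^(−t/τ).
C(17.3) = 2.44 + (0.124 − 2.44)·e^(−17.3/10.888) = 2.44 + (-2.3160)·0.20415 = 1.9672 mg/L.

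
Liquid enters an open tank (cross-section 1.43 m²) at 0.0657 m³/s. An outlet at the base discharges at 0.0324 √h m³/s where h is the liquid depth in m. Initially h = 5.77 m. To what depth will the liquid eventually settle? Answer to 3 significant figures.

4.11 m

Volume balance on the tank: A dh/dt = Q_in − 0.0324 √h. At steady state dh/dt = 0:
Q_in = 0.0324 √h_ss ⇒ √h_ss = 0.0657/0.0324 = 2.0278.
h_ss = 2.0278² = 4.1119 m. (Since h₀ = 5.77 m > h_ss, the level will fall toward this value.)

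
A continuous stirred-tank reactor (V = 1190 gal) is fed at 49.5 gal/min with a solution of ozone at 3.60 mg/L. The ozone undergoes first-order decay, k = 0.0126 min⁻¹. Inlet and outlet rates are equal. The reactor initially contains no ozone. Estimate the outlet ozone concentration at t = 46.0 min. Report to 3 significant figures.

Species balance: V dC/dt = Q C_in − Q C − k V C.
dC/dt = (Q/V) C_in − (Q/V + k) C; effective rate a = Q/V + k = 0.041597 + 0.0126 = 0.054197 min⁻¹.
C_ss = Q C_in/(Q + kV) = 2.7630 mg/L; C(t) = C_ss + (C₀ − C_ss) e^(−a t).
C(46.0) = 2.7630 + (-2.7630)·e^(−0.054197·46.0) = 2.7630 + (-2.7630)·0.082658 = 2.5347 mg/L.

2.53 mg/L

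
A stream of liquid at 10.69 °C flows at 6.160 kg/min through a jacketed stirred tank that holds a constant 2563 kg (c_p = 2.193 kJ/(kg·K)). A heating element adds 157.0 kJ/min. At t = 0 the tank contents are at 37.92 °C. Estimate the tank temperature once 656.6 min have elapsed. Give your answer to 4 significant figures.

25.53 °C

First-law balance (no shaft work): M c_p dT/dt = ṁ c_p (T_in − T) + 157.0.
Rearrange: dT/dt = (T_ss − T)/τ with τ = M/ṁ = 416.071 min and T_ss = T_in + Q̇/(ṁ c_p) = 22.3120 °C.
T approaches T_ss exponentially: T(t) = T_ss + (T₀ − T_ss) e^(−t/τ).
T(656.6) = 22.3120 + (15.6080)·e^(−656.6/416.071) = 22.3120 + (15.6080)·0.206368 = 25.5330 °C.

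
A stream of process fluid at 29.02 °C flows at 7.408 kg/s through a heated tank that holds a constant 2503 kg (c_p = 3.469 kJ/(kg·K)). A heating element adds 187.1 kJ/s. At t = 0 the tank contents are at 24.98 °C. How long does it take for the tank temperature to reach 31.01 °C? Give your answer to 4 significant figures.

M c_p dT/dt = ṁ c_p (T_in − T) + Q̇.
τ = M/ṁ = 337.878 s; T_ss = T_in + Q̇/(ṁ c_p) = 36.3006 °C.
T(t) = T_ss + (T₀ − T_ss) e^(−t/τ). Set T = 31.01:
e^(−t/τ) = (31.01 − 36.3006)/(24.98 − 36.3006) = 0.467344
t = −337.878 · ln(0.467344) = 257.020 s.

257.0 s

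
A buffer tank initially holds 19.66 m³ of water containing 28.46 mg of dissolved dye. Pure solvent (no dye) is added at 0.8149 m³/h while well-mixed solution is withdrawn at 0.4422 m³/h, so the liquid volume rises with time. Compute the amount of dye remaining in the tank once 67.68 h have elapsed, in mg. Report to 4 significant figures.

Let m(t) be the amount of dye. Volume: V(t) = V₀ + (Q_in − Q_out) t = 19.66 + 0.372700 t; V(67.68) = 44.8843 m³.
Species balance (pure solvent in): dm/dt = −Q_out · m/V(t).
dm/m = −Q_out dt/(V₀ + 0.372700 t); integrating gives ln(m/m₀) = −(Q_out/(Q_in−Q_out)) ln(V/V₀).
m = m₀ (V₀/V)^(Q_out/(Q_in−Q_out)) = 28.46 × (19.66/44.8843)^(1.18648) = 10.6873 mg.

10.69 mg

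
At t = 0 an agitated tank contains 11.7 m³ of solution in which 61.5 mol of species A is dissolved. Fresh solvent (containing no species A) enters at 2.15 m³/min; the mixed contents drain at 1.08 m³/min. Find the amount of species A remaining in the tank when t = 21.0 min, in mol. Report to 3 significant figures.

20.8 mol

Let m(t) be the amount of species A. Volume: V(t) = V₀ + (Q_in − Q_out) t = 11.7 + 1.0700 t; V(21.0) = 34.170 m³.
No species A enters, so dm/dt = −Q_out · (m/V).
dm/m = −Q_out dt/(V₀ + 1.0700 t); integrating gives ln(m/m₀) = −(Q_out/(Q_in−Q_out)) ln(V/V₀).
m = m₀ (V₀/V)^(Q_out/(Q_in−Q_out)) = 61.5 × (11.7/34.170)^(1.0093) = 20.848 mol.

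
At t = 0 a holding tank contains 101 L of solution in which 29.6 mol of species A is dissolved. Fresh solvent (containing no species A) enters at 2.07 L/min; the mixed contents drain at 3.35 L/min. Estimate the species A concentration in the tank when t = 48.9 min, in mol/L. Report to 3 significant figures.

0.0614 mol/L

Let m(t) be the amount of species A. Volume: V(t) = V₀ + (Q_in − Q_out) t = 101 − 1.2800 t; V(48.9) = 38.408 L.
Solute balance: dm/dt = 0 − Q_out C = −Q_out m/V(t).
dm/m = −Q_out dt/(V₀ − 1.2800 t); integrating gives ln(m/m₀) = −(Q_out/(Q_in−Q_out)) ln(V/V₀).
m = m₀ (V₀/V)^(Q_out/(Q_in−Q_out)) = 29.6 × (101/38.408)^(-2.6172) = 2.3569 mol.
C = m/V = 2.3569/38.408 = 0.061364 mol/L.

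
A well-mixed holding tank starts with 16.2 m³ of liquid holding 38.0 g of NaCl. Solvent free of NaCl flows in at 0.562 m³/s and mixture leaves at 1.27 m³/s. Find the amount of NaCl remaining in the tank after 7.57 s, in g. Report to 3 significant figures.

18.5 g

Let m(t) be the amount of NaCl. Volume: V(t) = V₀ + (Q_in − Q_out) t = 16.2 − 0.70800 t; V(7.57) = 10.840 m³.
Species balance (pure solvent in): dm/dt = −Q_out · m/V(t).
Separate: dm/m = −Q_out dt/V(t) ⇒ ln(m/m₀) = −(Q_out/(Q_in−Q_out)) ln(V/V₀).
m = m₀ (V₀/V)^(Q_out/(Q_in−Q_out)) = 38.0 × (16.2/10.840)^(-1.7938) = 18.485 g.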